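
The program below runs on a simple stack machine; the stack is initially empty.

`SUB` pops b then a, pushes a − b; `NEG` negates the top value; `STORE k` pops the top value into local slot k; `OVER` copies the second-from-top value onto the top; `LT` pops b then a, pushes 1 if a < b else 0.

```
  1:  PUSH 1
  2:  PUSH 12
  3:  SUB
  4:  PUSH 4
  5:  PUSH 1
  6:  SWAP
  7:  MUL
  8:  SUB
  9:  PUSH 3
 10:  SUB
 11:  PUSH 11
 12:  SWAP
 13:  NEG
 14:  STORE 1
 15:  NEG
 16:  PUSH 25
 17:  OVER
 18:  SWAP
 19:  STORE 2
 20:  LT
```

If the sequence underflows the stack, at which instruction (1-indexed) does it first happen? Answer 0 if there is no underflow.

0

PUSH 1  : 1
PUSH 12 : 1 12
SUB     : -11
PUSH 4  : -11 4
PUSH 1  : -11 4 1
SWAP    : -11 1 4
MUL     : -11 4
SUB     : -15
PUSH 3  : -15 3
SUB     : -18
PUSH 11 : -18 11
SWAP    : 11 -18
NEG     : 11 18
STORE 1 : 11
NEG     : -11
PUSH 25 : -11 25
OVER    : -11 25 -11
SWAP    : -11 -11 25
STORE 2 : -11 -11
LT      : 0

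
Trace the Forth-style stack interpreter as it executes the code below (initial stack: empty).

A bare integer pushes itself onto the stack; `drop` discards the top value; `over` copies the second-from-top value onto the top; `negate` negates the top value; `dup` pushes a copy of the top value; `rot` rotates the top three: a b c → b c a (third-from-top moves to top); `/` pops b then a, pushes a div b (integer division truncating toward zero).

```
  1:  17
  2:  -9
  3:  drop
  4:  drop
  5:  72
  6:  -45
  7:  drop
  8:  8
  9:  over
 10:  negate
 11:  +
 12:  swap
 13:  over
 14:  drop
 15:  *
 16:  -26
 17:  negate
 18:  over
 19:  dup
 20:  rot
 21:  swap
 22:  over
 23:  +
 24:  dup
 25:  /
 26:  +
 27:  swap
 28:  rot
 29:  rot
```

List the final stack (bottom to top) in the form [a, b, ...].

17     → [17]
-9     → [17, -9]
drop   → [17]
drop   → []
72     → [72]
-45    → [72, -45]
drop   → [72]
8      → [72, 8]
over   → [72, 8, 72]
negate → [72, 8, -72]
+      → [72, -64]
swap   → [-64, 72]
over   → [-64, 72, -64]
drop   → [-64, 72]
*      → [-4608]
-26    → [-4608, -26]
negate → [-4608, 26]
over   → [-4608, 26, -4608]
dup    → [-4608, 26, -4608, -4608]
rot    → [-4608, -4608, -4608, 26]
swap   → [-4608, -4608, 26, -4608]
over   → [-4608, -4608, 26, -4608, 26]
+      → [-4608, -4608, 26, -4582]
dup    → [-4608, -4608, 26, -4582, -4582]
/      → [-4608, -4608, 26, 1]
+      → [-4608, -4608, 27]
swap   → [-4608, 27, -4608]
rot    → [27, -4608, -4608]
rot    → [-4608, -4608, 27]

[-4608, -4608, 27]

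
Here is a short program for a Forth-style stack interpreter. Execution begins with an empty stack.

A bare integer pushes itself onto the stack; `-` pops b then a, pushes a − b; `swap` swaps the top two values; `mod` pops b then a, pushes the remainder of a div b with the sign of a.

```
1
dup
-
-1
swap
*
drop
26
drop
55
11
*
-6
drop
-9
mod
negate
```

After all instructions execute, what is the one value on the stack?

-2

1       [1]
dup     [1, 1]
-       [0]
-1      [0, -1]
swap    [-1, 0]
*       [0]
drop    []
26      [26]
drop    []
55      [55]
11      [55, 11]
*       [605]
-6      [605, -6]
drop    [605]
-9      [605, -9]
mod     [2]
negate  [-2]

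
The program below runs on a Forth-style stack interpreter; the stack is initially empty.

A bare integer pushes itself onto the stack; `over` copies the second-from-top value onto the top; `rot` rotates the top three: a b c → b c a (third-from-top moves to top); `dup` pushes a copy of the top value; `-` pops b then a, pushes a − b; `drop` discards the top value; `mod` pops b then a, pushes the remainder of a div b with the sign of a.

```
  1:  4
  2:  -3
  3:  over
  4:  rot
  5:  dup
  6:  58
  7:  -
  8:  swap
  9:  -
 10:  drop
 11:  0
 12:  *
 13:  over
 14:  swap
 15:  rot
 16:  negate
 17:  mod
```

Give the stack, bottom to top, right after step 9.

[-3, 4, -58]

4    -> 4
-3   -> 4 -3
over -> 4 -3 4
rot  -> -3 4 4
dup  -> -3 4 4 4
58   -> -3 4 4 4 58
-    -> -3 4 4 -54
swap -> -3 4 -54 4
-    -> -3 4 -58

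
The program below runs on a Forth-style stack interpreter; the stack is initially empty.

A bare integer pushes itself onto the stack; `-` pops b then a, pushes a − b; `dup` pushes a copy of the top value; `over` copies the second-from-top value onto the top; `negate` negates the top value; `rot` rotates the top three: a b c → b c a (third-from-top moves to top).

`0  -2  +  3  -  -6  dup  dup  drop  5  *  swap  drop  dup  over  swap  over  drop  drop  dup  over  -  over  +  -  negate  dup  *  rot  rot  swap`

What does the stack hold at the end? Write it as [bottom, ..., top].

0      -> [0]
-2     -> [0, -2]
+      -> [-2]
3      -> [-2, 3]
-      -> [-5]
-6     -> [-5, -6]
dup    -> [-5, -6, -6]
dup    -> [-5, -6, -6, -6]
drop   -> [-5, -6, -6]
5      -> [-5, -6, -6, 5]
*      -> [-5, -6, -30]
swap   -> [-5, -30, -6]
drop   -> [-5, -30]
dup    -> [-5, -30, -30]
over   -> [-5, -30, -30, -30]
swap   -> [-5, -30, -30, -30]
over   -> [-5, -30, -30, -30, -30]
drop   -> [-5, -30, -30, -30]
drop   -> [-5, -30, -30]
dup    -> [-5, -30, -30, -30]
over   -> [-5, -30, -30, -30, -30]
-      -> [-5, -30, -30, 0]
over   -> [-5, -30, -30, 0, -30]
+      -> [-5, -30, -30, -30]
-      -> [-5, -30, 0]
negate -> [-5, -30, 0]
dup    -> [-5, -30, 0, 0]
*      -> [-5, -30, 0]
rot    -> [-30, 0, -5]
rot    -> [0, -5, -30]
swap   -> [0, -30, -5]

[0, -30, -5]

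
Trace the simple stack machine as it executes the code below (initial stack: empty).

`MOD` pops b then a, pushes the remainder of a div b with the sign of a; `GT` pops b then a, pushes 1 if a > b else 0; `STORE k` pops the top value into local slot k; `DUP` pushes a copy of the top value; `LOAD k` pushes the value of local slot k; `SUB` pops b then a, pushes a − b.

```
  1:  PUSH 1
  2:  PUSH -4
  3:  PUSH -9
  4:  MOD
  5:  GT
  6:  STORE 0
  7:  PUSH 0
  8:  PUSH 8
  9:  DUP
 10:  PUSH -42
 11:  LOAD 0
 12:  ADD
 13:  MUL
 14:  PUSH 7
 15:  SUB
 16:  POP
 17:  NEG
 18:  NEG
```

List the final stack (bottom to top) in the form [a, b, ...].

PUSH 1   -> [1]
PUSH -4  -> [1, -4]
PUSH -9  -> [1, -4, -9]
MOD      -> [1, -4]
GT       -> [1]
STORE 0  -> []
PUSH 0   -> [0]
PUSH 8   -> [0, 8]
DUP      -> [0, 8, 8]
PUSH -42 -> [0, 8, 8, -42]
LOAD 0   -> [0, 8, 8, -42, 1]
ADD      -> [0, 8, 8, -41]
MUL      -> [0, 8, -328]
PUSH 7   -> [0, 8, -328, 7]
SUB      -> [0, 8, -335]
POP      -> [0, 8]
NEG      -> [0, -8]
NEG      -> [0, 8]

[0, 8]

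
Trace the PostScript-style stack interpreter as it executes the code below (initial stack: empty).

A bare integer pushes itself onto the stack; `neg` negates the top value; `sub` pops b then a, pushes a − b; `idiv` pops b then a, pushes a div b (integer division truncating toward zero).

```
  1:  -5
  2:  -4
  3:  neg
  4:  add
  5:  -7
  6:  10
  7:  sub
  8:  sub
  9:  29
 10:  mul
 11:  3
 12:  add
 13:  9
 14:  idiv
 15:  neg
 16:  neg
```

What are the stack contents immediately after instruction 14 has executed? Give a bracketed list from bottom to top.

-5   -> -5
-4   -> -5 -4
neg  -> -5 4
add  -> -1
-7   -> -1 -7
10   -> -1 -7 10
sub  -> -1 -17
sub  -> 16
29   -> 16 29
mul  -> 464
3    -> 464 3
add  -> 467
9    -> 467 9
idiv -> 51

[51]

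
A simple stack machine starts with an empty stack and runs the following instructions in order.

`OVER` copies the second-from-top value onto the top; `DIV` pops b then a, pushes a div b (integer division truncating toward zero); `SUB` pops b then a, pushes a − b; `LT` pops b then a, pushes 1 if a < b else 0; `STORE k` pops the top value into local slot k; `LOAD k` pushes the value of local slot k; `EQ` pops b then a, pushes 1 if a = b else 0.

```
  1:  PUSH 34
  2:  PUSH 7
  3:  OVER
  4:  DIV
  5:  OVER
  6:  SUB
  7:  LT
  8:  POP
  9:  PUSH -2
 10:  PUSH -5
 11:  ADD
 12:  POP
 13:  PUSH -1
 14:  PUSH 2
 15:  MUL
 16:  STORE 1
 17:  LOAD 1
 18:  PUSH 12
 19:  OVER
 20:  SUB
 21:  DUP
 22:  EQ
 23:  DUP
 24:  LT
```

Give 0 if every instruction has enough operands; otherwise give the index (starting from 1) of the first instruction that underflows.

PUSH 34  [34]
PUSH 7   [34, 7]
OVER     [34, 7, 34]
DIV      [34, 0]
OVER     [34, 0, 34]
SUB      [34, -34]
LT       [0]
POP      []
PUSH -2  [-2]
PUSH -5  [-2, -5]
ADD      [-7]
POP      []
PUSH -1  [-1]
PUSH 2   [-1, 2]
MUL      [-2]
STORE 1  []
LOAD 1   [-2]
PUSH 12  [-2, 12]
OVER     [-2, 12, -2]
SUB      [-2, 14]
DUP      [-2, 14, 14]
EQ       [-2, 1]
DUP      [-2, 1, 1]
LT       [-2, 0]

0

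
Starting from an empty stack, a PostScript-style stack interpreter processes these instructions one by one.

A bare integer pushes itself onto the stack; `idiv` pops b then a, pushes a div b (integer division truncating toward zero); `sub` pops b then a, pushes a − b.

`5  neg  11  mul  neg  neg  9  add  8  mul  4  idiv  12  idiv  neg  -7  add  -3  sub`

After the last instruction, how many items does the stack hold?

5    : 5
neg  : -5
11   : -5 11
mul  : -55
neg  : 55
neg  : -55
9    : -55 9
add  : -46
8    : -46 8
mul  : -368
4    : -368 4
idiv : -92
12   : -92 12
idiv : -7
neg  : 7
-7   : 7 -7
add  : 0
-3   : 0 -3
sub  : 3

1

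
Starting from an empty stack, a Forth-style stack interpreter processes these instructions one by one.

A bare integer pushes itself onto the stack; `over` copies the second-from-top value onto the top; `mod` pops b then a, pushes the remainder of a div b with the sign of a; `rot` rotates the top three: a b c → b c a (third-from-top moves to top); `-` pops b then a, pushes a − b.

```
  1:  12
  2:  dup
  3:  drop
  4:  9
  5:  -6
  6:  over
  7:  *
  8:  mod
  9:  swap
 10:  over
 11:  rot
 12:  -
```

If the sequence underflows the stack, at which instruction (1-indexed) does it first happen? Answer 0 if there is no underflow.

0

12   -> 12
dup  -> 12 12
drop -> 12
9    -> 12 9
-6   -> 12 9 -6
over -> 12 9 -6 9
*    -> 12 9 -54
mod  -> 12 9
swap -> 9 12
over -> 9 12 9
rot  -> 12 9 9
-    -> 12 0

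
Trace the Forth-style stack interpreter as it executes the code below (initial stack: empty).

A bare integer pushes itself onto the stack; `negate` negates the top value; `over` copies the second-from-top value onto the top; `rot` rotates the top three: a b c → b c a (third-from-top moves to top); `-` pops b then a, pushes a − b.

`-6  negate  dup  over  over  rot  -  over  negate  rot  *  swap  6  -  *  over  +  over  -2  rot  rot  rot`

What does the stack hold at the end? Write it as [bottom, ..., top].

-6      [-6]
negate  [6]
dup     [6, 6]
over    [6, 6, 6]
over    [6, 6, 6, 6]
rot     [6, 6, 6, 6]
-       [6, 6, 0]
over    [6, 6, 0, 6]
negate  [6, 6, 0, -6]
rot     [6, 0, -6, 6]
*       [6, 0, -36]
swap    [6, -36, 0]
6       [6, -36, 0, 6]
-       [6, -36, -6]
*       [6, 216]
over    [6, 216, 6]
+       [6, 222]
over    [6, 222, 6]
-2      [6, 222, 6, -2]
rot     [6, 6, -2, 222]
rot     [6, -2, 222, 6]
rot     [6, 222, 6, -2]

[6, 222, 6, -2]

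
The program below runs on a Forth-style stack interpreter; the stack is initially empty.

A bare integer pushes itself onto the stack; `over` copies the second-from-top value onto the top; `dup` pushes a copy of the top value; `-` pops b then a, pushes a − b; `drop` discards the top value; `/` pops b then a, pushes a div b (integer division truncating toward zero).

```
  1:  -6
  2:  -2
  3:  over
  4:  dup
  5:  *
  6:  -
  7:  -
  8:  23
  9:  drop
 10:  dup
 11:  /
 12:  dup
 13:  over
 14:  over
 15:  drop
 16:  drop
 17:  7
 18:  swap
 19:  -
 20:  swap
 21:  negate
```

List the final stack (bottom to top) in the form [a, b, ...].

[6, -1]

-6      -6
-2      -6 -2
over    -6 -2 -6
dup     -6 -2 -6 -6
*       -6 -2 36
-       -6 -38
-       32
23      32 23
drop    32
dup     32 32
/       1
dup     1 1
over    1 1 1
over    1 1 1 1
drop    1 1 1
drop    1 1
7       1 1 7
swap    1 7 1
-       1 6
swap    6 1
negate  6 -1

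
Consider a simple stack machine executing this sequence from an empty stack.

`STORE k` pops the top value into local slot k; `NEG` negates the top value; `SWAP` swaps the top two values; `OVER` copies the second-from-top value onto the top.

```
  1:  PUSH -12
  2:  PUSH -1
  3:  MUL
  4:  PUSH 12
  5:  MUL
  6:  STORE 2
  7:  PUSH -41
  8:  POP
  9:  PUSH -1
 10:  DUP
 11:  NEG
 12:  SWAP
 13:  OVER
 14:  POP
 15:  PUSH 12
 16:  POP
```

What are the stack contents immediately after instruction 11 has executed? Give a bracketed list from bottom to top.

PUSH -12 -> -12
PUSH -1  -> -12 -1
MUL      -> 12
PUSH 12  -> 12 12
MUL      -> 144
STORE 2  -> (empty)
PUSH -41 -> -41
POP      -> (empty)
PUSH -1  -> -1
DUP      -> -1 -1
NEG      -> -1 1

[-1, 1]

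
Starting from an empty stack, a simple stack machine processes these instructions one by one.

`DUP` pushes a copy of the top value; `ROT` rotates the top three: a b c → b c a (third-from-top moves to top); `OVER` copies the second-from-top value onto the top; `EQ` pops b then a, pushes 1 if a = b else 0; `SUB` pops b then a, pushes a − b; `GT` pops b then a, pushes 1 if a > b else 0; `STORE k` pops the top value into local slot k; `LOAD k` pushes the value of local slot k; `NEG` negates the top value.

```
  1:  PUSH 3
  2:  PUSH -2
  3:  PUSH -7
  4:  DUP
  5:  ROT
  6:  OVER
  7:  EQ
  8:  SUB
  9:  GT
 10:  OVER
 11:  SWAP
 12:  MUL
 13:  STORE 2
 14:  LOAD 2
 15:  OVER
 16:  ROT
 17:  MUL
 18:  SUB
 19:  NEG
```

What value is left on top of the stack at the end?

PUSH 3   [3]
PUSH -2  [3, -2]
PUSH -7  [3, -2, -7]
DUP      [3, -2, -7, -7]
ROT      [3, -7, -7, -2]
OVER     [3, -7, -7, -2, -7]
EQ       [3, -7, -7, 0]
SUB      [3, -7, -7]
GT       [3, 0]
OVER     [3, 0, 3]
SWAP     [3, 3, 0]
MUL      [3, 0]
STORE 2  [3]
LOAD 2   [3, 0]
OVER     [3, 0, 3]
ROT      [0, 3, 3]
MUL      [0, 9]
SUB      [-9]
NEG      [9]

9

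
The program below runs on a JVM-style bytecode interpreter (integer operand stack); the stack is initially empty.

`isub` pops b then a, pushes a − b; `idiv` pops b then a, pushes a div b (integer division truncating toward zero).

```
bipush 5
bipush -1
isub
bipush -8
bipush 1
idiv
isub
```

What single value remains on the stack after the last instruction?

14

bipush 5  → 5
bipush -1 → 5 -1
isub      → 6
bipush -8 → 6 -8
bipush 1  → 6 -8 1
idiv      → 6 -8
isub      → 14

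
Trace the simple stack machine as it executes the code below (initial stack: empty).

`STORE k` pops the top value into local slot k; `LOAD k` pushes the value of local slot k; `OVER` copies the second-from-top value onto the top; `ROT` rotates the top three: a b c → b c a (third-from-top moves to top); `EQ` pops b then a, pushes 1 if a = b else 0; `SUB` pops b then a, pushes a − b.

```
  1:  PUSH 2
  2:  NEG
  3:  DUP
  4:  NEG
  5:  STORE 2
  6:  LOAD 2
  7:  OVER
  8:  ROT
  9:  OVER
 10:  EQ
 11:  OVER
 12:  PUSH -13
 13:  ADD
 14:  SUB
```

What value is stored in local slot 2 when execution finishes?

PUSH 2    2
NEG       -2
DUP       -2 -2
NEG       -2 2
STORE 2   -2
LOAD 2    -2 2
OVER      -2 2 -2
ROT       2 -2 -2
OVER      2 -2 -2 -2
EQ        2 -2 1
OVER      2 -2 1 -2
PUSH -13  2 -2 1 -2 -13
ADD       2 -2 1 -15
SUB       2 -2 16

2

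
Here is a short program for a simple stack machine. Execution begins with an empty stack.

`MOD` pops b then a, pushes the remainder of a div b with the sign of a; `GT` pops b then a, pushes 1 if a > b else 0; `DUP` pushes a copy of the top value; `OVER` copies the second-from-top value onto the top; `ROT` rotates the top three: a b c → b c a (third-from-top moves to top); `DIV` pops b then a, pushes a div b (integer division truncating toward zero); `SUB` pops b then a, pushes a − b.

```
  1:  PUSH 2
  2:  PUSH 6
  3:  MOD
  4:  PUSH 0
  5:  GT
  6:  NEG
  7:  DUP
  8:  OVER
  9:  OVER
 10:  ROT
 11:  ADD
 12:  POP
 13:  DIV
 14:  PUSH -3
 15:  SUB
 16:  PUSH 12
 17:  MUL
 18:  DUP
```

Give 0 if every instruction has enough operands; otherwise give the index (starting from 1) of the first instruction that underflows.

0

PUSH 2  -> [2]
PUSH 6  -> [2, 6]
MOD     -> [2]
PUSH 0  -> [2, 0]
GT      -> [1]
NEG     -> [-1]
DUP     -> [-1, -1]
OVER    -> [-1, -1, -1]
OVER    -> [-1, -1, -1, -1]
ROT     -> [-1, -1, -1, -1]
ADD     -> [-1, -1, -2]
POP     -> [-1, -1]
DIV     -> [1]
PUSH -3 -> [1, -3]
SUB     -> [4]
PUSH 12 -> [4, 12]
MUL     -> [48]
DUP     -> [48, 48]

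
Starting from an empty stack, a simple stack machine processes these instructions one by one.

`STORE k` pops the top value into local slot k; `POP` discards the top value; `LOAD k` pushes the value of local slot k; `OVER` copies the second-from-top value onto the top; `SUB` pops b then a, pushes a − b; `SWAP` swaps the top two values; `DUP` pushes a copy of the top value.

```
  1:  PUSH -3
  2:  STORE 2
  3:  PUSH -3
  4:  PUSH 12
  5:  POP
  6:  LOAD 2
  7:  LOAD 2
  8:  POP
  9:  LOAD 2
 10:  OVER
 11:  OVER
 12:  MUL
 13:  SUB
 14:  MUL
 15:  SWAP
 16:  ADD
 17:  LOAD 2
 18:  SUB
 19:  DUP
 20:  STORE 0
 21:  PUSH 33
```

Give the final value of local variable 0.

PUSH -3 → -3
STORE 2 → (empty)
PUSH -3 → -3
PUSH 12 → -3 12
POP     → -3
LOAD 2  → -3 -3
LOAD 2  → -3 -3 -3
POP     → -3 -3
LOAD 2  → -3 -3 -3
OVER    → -3 -3 -3 -3
OVER    → -3 -3 -3 -3 -3
MUL     → -3 -3 -3 9
SUB     → -3 -3 -12
MUL     → -3 36
SWAP    → 36 -3
ADD     → 33
LOAD 2  → 33 -3
SUB     → 36
DUP     → 36 36
STORE 0 → 36
PUSH 33 → 36 33

36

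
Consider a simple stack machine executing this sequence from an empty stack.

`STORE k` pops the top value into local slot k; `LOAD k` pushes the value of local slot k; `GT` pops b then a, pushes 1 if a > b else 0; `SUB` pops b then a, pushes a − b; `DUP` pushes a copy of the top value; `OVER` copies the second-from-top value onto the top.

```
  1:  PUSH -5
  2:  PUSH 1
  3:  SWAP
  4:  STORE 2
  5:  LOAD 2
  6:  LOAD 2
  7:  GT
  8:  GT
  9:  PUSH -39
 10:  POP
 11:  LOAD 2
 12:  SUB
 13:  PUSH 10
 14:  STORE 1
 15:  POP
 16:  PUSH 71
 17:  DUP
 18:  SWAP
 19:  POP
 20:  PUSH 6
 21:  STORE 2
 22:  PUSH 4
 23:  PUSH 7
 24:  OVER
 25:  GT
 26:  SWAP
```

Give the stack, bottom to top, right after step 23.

PUSH -5  → [-5]
PUSH 1   → [-5, 1]
SWAP     → [1, -5]
STORE 2  → [1]
LOAD 2   → [1, -5]
LOAD 2   → [1, -5, -5]
GT       → [1, 0]
GT       → [1]
PUSH -39 → [1, -39]
POP      → [1]
LOAD 2   → [1, -5]
SUB      → [6]
PUSH 10  → [6, 10]
STORE 1  → [6]
POP      → []
PUSH 71  → [71]
DUP      → [71, 71]
SWAP     → [71, 71]
POP      → [71]
PUSH 6   → [71, 6]
STORE 2  → [71]
PUSH 4   → [71, 4]
PUSH 7   → [71, 4, 7]

[71, 4, 7]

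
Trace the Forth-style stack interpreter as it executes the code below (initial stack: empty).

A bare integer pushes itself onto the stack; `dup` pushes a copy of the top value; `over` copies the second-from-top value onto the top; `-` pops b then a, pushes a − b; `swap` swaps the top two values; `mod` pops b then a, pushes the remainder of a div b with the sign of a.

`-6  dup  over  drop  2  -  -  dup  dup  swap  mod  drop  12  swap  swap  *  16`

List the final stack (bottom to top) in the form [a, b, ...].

-6   -> -6
dup  -> -6 -6
over -> -6 -6 -6
drop -> -6 -6
2    -> -6 -6 2
-    -> -6 -8
-    -> 2
dup  -> 2 2
dup  -> 2 2 2
swap -> 2 2 2
mod  -> 2 0
drop -> 2
12   -> 2 12
swap -> 12 2
swap -> 2 12
*    -> 24
16   -> 24 16

[24, 16]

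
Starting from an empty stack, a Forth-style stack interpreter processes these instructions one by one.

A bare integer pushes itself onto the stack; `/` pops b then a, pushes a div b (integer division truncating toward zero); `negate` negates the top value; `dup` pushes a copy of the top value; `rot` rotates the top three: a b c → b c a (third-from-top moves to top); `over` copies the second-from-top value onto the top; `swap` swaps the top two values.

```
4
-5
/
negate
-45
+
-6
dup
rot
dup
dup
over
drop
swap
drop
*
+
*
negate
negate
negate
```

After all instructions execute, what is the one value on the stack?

12114

4      -> 4
-5     -> 4 -5
/      -> 0
negate -> 0
-45    -> 0 -45
+      -> -45
-6     -> -45 -6
dup    -> -45 -6 -6
rot    -> -6 -6 -45
dup    -> -6 -6 -45 -45
dup    -> -6 -6 -45 -45 -45
over   -> -6 -6 -45 -45 -45 -45
drop   -> -6 -6 -45 -45 -45
swap   -> -6 -6 -45 -45 -45
drop   -> -6 -6 -45 -45
*      -> -6 -6 2025
+      -> -6 2019
*      -> -12114
negate -> 12114
negate -> -12114
negate -> 12114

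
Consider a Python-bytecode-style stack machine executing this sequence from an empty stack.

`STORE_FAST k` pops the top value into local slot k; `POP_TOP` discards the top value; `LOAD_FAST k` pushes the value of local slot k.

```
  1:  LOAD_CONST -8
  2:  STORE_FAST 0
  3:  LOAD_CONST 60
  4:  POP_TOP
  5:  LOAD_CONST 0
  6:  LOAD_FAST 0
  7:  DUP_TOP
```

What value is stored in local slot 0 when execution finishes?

-8

LOAD_CONST -8 : -8
STORE_FAST 0  : (empty)
LOAD_CONST 60 : 60
POP_TOP       : (empty)
LOAD_CONST 0  : 0
LOAD_FAST 0   : 0 -8
DUP_TOP       : 0 -8 -8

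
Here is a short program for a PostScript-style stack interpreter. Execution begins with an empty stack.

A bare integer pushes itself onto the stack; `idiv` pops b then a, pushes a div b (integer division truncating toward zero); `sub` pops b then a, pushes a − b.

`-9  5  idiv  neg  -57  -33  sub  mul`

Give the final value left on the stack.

-9    [-9]
5     [-9, 5]
idiv  [-1]
neg   [1]
-57   [1, -57]
-33   [1, -57, -33]
sub   [1, -24]
mul   [-24]

-24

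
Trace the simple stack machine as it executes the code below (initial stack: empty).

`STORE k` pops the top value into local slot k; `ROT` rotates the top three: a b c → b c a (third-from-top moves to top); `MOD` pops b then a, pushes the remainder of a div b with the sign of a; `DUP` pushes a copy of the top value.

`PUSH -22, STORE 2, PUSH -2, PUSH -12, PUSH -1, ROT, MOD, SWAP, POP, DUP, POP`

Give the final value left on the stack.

-1

PUSH -22 : [-22]
STORE 2  : []
PUSH -2  : [-2]
PUSH -12 : [-2, -12]
PUSH -1  : [-2, -12, -1]
ROT      : [-12, -1, -2]
MOD      : [-12, -1]
SWAP     : [-1, -12]
POP      : [-1]
DUP      : [-1, -1]
POP      : [-1]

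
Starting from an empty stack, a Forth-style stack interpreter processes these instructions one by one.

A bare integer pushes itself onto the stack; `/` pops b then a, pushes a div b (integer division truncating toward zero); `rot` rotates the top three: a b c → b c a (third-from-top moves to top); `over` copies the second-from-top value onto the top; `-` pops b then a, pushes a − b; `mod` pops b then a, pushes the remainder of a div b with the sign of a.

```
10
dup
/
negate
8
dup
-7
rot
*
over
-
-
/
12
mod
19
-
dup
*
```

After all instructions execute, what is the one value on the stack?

10      [10]
dup     [10, 10]
/       [1]
negate  [-1]
8       [-1, 8]
dup     [-1, 8, 8]
-7      [-1, 8, 8, -7]
rot     [-1, 8, -7, 8]
*       [-1, 8, -56]
over    [-1, 8, -56, 8]
-       [-1, 8, -64]
-       [-1, 72]
/       [0]
12      [0, 12]
mod     [0]
19      [0, 19]
-       [-19]
dup     [-19, -19]
*       [361]

361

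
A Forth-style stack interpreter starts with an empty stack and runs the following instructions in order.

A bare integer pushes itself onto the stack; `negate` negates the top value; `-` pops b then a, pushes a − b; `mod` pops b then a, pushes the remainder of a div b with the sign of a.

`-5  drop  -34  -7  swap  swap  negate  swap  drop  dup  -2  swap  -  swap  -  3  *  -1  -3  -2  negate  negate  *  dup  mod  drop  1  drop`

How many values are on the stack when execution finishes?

2

-5     : -5
drop   : (empty)
-34    : -34
-7     : -34 -7
swap   : -7 -34
swap   : -34 -7
negate : -34 7
swap   : 7 -34
drop   : 7
dup    : 7 7
-2     : 7 7 -2
swap   : 7 -2 7
-      : 7 -9
swap   : -9 7
-      : -16
3      : -16 3
*      : -48
-1     : -48 -1
-3     : -48 -1 -3
-2     : -48 -1 -3 -2
negate : -48 -1 -3 2
negate : -48 -1 -3 -2
*      : -48 -1 6
dup    : -48 -1 6 6
mod    : -48 -1 0
drop   : -48 -1
1      : -48 -1 1
drop   : -48 -1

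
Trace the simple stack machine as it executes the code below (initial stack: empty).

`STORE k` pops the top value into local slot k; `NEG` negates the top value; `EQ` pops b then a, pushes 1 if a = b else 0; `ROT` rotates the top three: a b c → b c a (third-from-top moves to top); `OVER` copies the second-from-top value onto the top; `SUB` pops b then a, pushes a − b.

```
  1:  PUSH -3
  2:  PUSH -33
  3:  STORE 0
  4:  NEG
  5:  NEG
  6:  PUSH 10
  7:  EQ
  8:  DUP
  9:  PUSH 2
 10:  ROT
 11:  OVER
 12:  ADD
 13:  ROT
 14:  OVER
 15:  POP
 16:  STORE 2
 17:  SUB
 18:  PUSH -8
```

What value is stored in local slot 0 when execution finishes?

-33

PUSH -3  : -3
PUSH -33 : -3 -33
STORE 0  : -3
NEG      : 3
NEG      : -3
PUSH 10  : -3 10
EQ       : 0
DUP      : 0 0
PUSH 2   : 0 0 2
ROT      : 0 2 0
OVER     : 0 2 0 2
ADD      : 0 2 2
ROT      : 2 2 0
OVER     : 2 2 0 2
POP      : 2 2 0
STORE 2  : 2 2
SUB      : 0
PUSH -8  : 0 -8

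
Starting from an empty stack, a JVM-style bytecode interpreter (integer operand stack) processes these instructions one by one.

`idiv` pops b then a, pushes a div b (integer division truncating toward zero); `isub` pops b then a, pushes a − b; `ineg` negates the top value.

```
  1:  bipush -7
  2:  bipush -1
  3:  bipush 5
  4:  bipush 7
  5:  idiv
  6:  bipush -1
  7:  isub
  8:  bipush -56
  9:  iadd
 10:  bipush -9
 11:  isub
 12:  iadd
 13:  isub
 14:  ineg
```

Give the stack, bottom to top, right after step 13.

[40]

bipush -7   [-7]
bipush -1   [-7, -1]
bipush 5    [-7, -1, 5]
bipush 7    [-7, -1, 5, 7]
idiv        [-7, -1, 0]
bipush -1   [-7, -1, 0, -1]
isub        [-7, -1, 1]
bipush -56  [-7, -1, 1, -56]
iadd        [-7, -1, -55]
bipush -9   [-7, -1, -55, -9]
isub        [-7, -1, -46]
iadd        [-7, -47]
isub        [40]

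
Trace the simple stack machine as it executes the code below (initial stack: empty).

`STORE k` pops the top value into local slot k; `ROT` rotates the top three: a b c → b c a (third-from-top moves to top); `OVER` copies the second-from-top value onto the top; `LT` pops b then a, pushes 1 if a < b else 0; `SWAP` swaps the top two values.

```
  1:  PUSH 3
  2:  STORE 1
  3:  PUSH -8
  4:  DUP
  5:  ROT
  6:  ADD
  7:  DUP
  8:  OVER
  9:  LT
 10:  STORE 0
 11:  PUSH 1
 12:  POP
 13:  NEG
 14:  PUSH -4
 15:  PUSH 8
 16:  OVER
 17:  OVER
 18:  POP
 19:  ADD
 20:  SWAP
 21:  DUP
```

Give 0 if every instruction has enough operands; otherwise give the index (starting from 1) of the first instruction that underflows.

PUSH 3   [3]
STORE 1  []
PUSH -8  [-8]
DUP      [-8, -8]
ROT  — needs 3 operands, stack has 2 → underflow

5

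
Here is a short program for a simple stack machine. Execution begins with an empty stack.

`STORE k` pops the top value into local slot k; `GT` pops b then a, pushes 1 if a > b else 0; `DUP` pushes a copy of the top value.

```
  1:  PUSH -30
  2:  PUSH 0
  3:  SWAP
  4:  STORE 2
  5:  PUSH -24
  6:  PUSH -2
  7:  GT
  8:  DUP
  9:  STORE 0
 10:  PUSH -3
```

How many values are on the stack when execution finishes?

3

PUSH -30 → [-30]
PUSH 0   → [-30, 0]
SWAP     → [0, -30]
STORE 2  → [0]
PUSH -24 → [0, -24]
PUSH -2  → [0, -24, -2]
GT       → [0, 0]
DUP      → [0, 0, 0]
STORE 0  → [0, 0]
PUSH -3  → [0, 0, -3]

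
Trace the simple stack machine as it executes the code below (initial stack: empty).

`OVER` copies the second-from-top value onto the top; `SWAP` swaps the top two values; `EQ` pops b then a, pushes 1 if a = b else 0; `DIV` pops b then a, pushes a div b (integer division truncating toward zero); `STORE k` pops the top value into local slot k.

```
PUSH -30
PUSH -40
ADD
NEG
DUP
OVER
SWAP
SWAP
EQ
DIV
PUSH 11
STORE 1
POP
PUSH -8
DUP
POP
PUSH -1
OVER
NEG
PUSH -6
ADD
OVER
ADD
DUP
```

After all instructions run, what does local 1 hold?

PUSH -30 → [-30]
PUSH -40 → [-30, -40]
ADD      → [-70]
NEG      → [70]
DUP      → [70, 70]
OVER     → [70, 70, 70]
SWAP     → [70, 70, 70]
SWAP     → [70, 70, 70]
EQ       → [70, 1]
DIV      → [70]
PUSH 11  → [70, 11]
STORE 1  → [70]
POP      → []
PUSH -8  → [-8]
DUP      → [-8, -8]
POP      → [-8]
PUSH -1  → [-8, -1]
OVER     → [-8, -1, -8]
NEG      → [-8, -1, 8]
PUSH -6  → [-8, -1, 8, -6]
ADD      → [-8, -1, 2]
OVER     → [-8, -1, 2, -1]
ADD      → [-8, -1, 1]
DUP      → [-8, -1, 1, 1]

11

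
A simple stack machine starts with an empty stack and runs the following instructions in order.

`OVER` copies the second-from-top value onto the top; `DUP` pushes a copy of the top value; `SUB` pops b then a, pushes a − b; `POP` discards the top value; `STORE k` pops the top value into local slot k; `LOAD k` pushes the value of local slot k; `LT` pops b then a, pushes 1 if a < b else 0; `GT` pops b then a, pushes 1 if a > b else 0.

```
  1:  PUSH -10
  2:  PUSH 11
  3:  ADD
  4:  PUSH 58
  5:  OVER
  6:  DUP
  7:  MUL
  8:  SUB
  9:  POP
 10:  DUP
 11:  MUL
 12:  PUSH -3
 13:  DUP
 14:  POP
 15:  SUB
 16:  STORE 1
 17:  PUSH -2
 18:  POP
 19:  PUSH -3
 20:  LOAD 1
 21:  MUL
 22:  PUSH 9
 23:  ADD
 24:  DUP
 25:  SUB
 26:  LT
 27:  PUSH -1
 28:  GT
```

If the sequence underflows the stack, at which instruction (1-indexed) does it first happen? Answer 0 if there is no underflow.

26

PUSH -10 : -10
PUSH 11  : -10 11
ADD      : 1
PUSH 58  : 1 58
OVER     : 1 58 1
DUP      : 1 58 1 1
MUL      : 1 58 1
SUB      : 1 57
POP      : 1
DUP      : 1 1
MUL      : 1
PUSH -3  : 1 -3
DUP      : 1 -3 -3
POP      : 1 -3
SUB      : 4
STORE 1  : (empty)
PUSH -2  : -2
POP      : (empty)
PUSH -3  : -3
LOAD 1   : -3 4
MUL      : -12
PUSH 9   : -12 9
ADD      : -3
DUP      : -3 -3
SUB      : 0
LT  — needs 2 operands, stack has 1 → underflow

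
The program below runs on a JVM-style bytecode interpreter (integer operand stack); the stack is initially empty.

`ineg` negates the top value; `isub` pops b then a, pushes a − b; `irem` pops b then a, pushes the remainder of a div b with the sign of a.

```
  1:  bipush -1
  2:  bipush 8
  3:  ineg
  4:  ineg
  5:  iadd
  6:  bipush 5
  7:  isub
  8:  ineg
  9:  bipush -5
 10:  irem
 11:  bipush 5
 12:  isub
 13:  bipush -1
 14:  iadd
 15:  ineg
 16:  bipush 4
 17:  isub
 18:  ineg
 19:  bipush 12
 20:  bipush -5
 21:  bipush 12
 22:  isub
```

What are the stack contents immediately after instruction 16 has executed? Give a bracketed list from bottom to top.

bipush -1 : -1
bipush 8  : -1 8
ineg      : -1 -8
ineg      : -1 8
iadd      : 7
bipush 5  : 7 5
isub      : 2
ineg      : -2
bipush -5 : -2 -5
irem      : -2
bipush 5  : -2 5
isub      : -7
bipush -1 : -7 -1
iadd      : -8
ineg      : 8
bipush 4  : 8 4

[8, 4]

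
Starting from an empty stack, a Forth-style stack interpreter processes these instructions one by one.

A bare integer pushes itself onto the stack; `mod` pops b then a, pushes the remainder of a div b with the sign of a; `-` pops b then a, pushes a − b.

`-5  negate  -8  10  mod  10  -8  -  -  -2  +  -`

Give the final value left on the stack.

33

-5     : -5
negate : 5
-8     : 5 -8
10     : 5 -8 10
mod    : 5 -8
10     : 5 -8 10
-8     : 5 -8 10 -8
-      : 5 -8 18
-      : 5 -26
-2     : 5 -26 -2
+      : 5 -28
-      : 33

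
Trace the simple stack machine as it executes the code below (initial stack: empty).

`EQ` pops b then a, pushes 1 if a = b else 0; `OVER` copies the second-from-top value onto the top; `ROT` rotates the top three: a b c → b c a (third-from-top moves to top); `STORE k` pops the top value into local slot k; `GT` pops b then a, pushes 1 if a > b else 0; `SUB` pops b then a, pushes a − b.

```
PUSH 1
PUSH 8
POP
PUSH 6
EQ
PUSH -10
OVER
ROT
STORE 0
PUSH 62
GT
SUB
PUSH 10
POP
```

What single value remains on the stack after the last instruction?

-10

PUSH 1   → [1]
PUSH 8   → [1, 8]
POP      → [1]
PUSH 6   → [1, 6]
EQ       → [0]
PUSH -10 → [0, -10]
OVER     → [0, -10, 0]
ROT      → [-10, 0, 0]
STORE 0  → [-10, 0]
PUSH 62  → [-10, 0, 62]
GT       → [-10, 0]
SUB      → [-10]
PUSH 10  → [-10, 10]
POP      → [-10]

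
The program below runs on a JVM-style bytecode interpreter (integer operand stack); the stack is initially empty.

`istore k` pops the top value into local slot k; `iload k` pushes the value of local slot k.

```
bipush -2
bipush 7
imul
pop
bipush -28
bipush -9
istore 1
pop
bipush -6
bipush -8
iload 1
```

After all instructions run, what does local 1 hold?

bipush -2  → [-2]
bipush 7   → [-2, 7]
imul       → [-14]
pop        → []
bipush -28 → [-28]
bipush -9  → [-28, -9]
istore 1   → [-28]
pop        → []
bipush -6  → [-6]
bipush -8  → [-6, -8]
iload 1    → [-6, -8, -9]

-9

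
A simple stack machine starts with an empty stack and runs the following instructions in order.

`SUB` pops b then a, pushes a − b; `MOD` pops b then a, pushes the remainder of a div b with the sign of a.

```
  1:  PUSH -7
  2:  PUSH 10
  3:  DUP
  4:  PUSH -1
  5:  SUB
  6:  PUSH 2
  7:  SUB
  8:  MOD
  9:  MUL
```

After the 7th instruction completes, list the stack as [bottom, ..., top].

PUSH -7 → -7
PUSH 10 → -7 10
DUP     → -7 10 10
PUSH -1 → -7 10 10 -1
SUB     → -7 10 11
PUSH 2  → -7 10 11 2
SUB     → -7 10 9

[-7, 10, 9]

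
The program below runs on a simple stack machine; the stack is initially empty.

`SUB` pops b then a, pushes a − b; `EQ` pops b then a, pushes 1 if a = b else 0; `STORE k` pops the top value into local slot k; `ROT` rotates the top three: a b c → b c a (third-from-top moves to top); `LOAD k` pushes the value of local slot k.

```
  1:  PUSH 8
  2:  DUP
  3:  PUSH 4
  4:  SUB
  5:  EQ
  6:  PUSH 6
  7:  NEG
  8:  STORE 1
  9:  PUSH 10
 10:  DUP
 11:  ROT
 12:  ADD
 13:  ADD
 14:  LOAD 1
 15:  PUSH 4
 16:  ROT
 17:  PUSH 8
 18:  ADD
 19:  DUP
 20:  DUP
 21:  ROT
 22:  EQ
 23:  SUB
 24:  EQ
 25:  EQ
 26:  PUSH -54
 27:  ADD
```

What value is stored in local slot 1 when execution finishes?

PUSH 8   : [8]
DUP      : [8, 8]
PUSH 4   : [8, 8, 4]
SUB      : [8, 4]
EQ       : [0]
PUSH 6   : [0, 6]
NEG      : [0, -6]
STORE 1  : [0]
PUSH 10  : [0, 10]
DUP      : [0, 10, 10]
ROT      : [10, 10, 0]
ADD      : [10, 10]
ADD      : [20]
LOAD 1   : [20, -6]
PUSH 4   : [20, -6, 4]
ROT      : [-6, 4, 20]
PUSH 8   : [-6, 4, 20, 8]
ADD      : [-6, 4, 28]
DUP      : [-6, 4, 28, 28]
DUP      : [-6, 4, 28, 28, 28]
ROT      : [-6, 4, 28, 28, 28]
EQ       : [-6, 4, 28, 1]
SUB      : [-6, 4, 27]
EQ       : [-6, 0]
EQ       : [0]
PUSH -54 : [0, -54]
ADD      : [-54]

-6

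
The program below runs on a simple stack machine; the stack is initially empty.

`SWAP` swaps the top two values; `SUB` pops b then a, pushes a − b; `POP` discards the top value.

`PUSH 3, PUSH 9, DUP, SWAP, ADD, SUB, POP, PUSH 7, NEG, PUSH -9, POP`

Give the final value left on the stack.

-7

PUSH 3   [3]
PUSH 9   [3, 9]
DUP      [3, 9, 9]
SWAP     [3, 9, 9]
ADD      [3, 18]
SUB      [-15]
POP      []
PUSH 7   [7]
NEG      [-7]
PUSH -9  [-7, -9]
POP      [-7]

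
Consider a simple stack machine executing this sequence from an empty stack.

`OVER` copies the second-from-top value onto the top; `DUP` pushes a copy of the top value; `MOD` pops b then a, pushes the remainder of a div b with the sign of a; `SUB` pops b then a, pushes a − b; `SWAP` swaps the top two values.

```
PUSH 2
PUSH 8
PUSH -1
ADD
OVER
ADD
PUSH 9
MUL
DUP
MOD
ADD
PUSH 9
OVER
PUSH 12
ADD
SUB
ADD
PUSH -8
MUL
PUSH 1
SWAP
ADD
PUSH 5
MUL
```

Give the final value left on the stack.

125

PUSH 2  -> [2]
PUSH 8  -> [2, 8]
PUSH -1 -> [2, 8, -1]
ADD     -> [2, 7]
OVER    -> [2, 7, 2]
ADD     -> [2, 9]
PUSH 9  -> [2, 9, 9]
MUL     -> [2, 81]
DUP     -> [2, 81, 81]
MOD     -> [2, 0]
ADD     -> [2]
PUSH 9  -> [2, 9]
OVER    -> [2, 9, 2]
PUSH 12 -> [2, 9, 2, 12]
ADD     -> [2, 9, 14]
SUB     -> [2, -5]
ADD     -> [-3]
PUSH -8 -> [-3, -8]
MUL     -> [24]
PUSH 1  -> [24, 1]
SWAP    -> [1, 24]
ADD     -> [25]
PUSH 5  -> [25, 5]
MUL     -> [125]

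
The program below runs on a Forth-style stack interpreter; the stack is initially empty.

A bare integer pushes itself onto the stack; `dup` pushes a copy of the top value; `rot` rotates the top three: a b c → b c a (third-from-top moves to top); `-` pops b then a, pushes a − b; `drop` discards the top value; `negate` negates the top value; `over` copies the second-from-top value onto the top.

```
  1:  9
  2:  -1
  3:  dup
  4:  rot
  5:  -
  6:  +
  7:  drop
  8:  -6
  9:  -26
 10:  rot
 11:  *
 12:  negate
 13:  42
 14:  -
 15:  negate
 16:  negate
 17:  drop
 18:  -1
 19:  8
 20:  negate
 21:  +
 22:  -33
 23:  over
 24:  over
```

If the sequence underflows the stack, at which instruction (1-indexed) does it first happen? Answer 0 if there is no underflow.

9    → 9
-1   → 9 -1
dup  → 9 -1 -1
rot  → -1 -1 9
-    → -1 -10
+    → -11
drop → (empty)
-6   → -6
-26  → -6 -26
rot  — needs 3 operands, stack has 2 → underflow

10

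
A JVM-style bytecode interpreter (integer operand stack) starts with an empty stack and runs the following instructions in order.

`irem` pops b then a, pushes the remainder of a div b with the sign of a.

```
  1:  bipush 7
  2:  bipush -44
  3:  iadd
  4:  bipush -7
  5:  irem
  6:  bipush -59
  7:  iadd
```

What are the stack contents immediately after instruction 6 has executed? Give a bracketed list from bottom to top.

bipush 7   → 7
bipush -44 → 7 -44
iadd       → -37
bipush -7  → -37 -7
irem       → -2
bipush -59 → -2 -59

[-2, -59]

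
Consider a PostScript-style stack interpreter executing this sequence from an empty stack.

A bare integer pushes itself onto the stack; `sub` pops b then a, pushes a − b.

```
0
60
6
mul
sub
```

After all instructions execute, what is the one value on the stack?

-360

0   -> 0
60  -> 0 60
6   -> 0 60 6
mul -> 0 360
sub -> -360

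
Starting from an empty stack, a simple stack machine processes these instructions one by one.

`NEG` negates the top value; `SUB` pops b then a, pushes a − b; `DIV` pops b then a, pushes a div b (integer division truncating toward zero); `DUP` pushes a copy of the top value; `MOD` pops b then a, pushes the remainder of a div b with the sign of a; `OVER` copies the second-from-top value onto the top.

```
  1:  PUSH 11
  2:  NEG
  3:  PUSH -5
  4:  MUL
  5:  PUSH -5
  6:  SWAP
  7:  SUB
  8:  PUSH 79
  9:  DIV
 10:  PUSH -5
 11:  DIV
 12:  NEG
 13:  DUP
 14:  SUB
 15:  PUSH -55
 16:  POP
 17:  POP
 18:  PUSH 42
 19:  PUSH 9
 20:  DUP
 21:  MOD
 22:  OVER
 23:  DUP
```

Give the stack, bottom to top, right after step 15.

[0, -55]

PUSH 11  → 11
NEG      → -11
PUSH -5  → -11 -5
MUL      → 55
PUSH -5  → 55 -5
SWAP     → -5 55
SUB      → -60
PUSH 79  → -60 79
DIV      → 0
PUSH -5  → 0 -5
DIV      → 0
NEG      → 0
DUP      → 0 0
SUB      → 0
PUSH -55 → 0 -55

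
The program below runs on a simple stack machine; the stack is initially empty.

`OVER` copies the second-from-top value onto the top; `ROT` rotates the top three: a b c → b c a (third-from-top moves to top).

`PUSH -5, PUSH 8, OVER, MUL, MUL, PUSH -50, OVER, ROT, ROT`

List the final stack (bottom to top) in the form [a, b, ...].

[200, 200, -50]

PUSH -5  -> -5
PUSH 8   -> -5 8
OVER     -> -5 8 -5
MUL      -> -5 -40
MUL      -> 200
PUSH -50 -> 200 -50
OVER     -> 200 -50 200
ROT      -> -50 200 200
ROT      -> 200 200 -50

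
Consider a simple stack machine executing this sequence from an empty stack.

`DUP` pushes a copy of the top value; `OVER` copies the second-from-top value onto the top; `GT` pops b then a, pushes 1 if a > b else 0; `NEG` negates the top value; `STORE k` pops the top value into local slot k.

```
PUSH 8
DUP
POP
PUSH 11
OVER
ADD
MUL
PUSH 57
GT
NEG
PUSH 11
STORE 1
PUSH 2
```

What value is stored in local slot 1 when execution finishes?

PUSH 8  → 8
DUP     → 8 8
POP     → 8
PUSH 11 → 8 11
OVER    → 8 11 8
ADD     → 8 19
MUL     → 152
PUSH 57 → 152 57
GT      → 1
NEG     → -1
PUSH 11 → -1 11
STORE 1 → -1
PUSH 2  → -1 2

11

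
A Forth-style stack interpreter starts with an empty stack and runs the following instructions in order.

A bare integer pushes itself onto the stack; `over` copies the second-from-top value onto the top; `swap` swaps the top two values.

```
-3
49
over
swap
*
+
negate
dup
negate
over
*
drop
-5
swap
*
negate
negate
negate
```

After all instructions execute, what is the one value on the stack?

-3      -3
49      -3 49
over    -3 49 -3
swap    -3 -3 49
*       -3 -147
+       -150
negate  150
dup     150 150
negate  150 -150
over    150 -150 150
*       150 -22500
drop    150
-5      150 -5
swap    -5 150
*       -750
negate  750
negate  -750
negate  750

750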